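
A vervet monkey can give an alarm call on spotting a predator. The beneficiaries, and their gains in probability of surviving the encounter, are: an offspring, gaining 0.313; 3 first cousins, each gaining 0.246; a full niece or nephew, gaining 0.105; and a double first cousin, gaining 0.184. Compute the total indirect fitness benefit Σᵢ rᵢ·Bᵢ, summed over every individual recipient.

r to an offspring = 0.5 (one parent–offspring link: r = (1/2)^1 = 1/2).
r to a first cousin = 1/8 (first cousins share one grandparent pair — two paths of length 4: r = 2·(1/2)^4 = 1/8).
r to a full niece or nephew = 1/4 (full aunt/uncle↔niece/nephew: two paths of length 3 through the shared grandparent pair: r = 2·(1/2)^3 = 1/4).
r to a double first cousin = 0.25 (double first cousins share both grandparent pairs — four paths of length 4: r = 4·(1/2)^4 = 1/4).
Summing one r·B term per recipient: 1·0.5·0.313 + 3·0.125·0.246 + 1·0.25·0.105 + 1·0.25·0.184 = 0.321.

0.321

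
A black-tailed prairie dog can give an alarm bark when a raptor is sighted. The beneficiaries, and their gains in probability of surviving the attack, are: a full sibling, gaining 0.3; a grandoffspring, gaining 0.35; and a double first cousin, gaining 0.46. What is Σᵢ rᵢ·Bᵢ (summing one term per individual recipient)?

0.3525

r to a full sibling = 1/2 (full sibs share both parents — two paths of length 2: r = 2·(1/2)^2 = 1/2).
r to a grandoffspring = 1/4 (two parent–offspring links: r = (1/2)^2 = 1/4).
r to a double first cousin = 1/4 (double first cousins share both grandparent pairs — four paths of length 4: r = 4·(1/2)^4 = 1/4).
Summing one r·B term per recipient: 1·0.5·0.3 + 1·0.25·0.35 + 1·0.25·0.46 = 0.3525.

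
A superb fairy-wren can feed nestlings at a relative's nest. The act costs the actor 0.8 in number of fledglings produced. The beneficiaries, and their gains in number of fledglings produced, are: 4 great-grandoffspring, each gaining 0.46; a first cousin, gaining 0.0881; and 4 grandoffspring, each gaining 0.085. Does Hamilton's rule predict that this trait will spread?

Hamilton's rule: the trait is favored when the sum of r·B over every recipient exceeds the actor's cost C.
r to a great-grandoffspring = 0.125 (three parent–offspring links: r = (1/2)^3 = 1/8).
r to a first cousin = 1/8 (first cousins share one grandparent pair — two paths of length 4: r = 2·(1/2)^4 = 1/8).
r to a grandoffspring = 0.25 (two parent–offspring links: r = (1/2)^2 = 1/4).
Summing one r·B term per recipient: 4·0.125·0.46 + 1·0.125·0.0881 + 4·0.25·0.085 = 0.3260125.
0.3260125 < 0.8: the indirect benefit is less than the cost.

No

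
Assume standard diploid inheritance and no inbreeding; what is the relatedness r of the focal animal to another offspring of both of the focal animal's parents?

Each parent–offspring link contributes a factor of 1/2, and independent paths through distinct common ancestors add.
Full sibs share both parents — two paths of length 2: r = 2·(1/2)^2 = 1/2.

0.5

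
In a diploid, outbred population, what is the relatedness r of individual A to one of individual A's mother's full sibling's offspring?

0.125

Each parent–offspring link contributes a factor of 1/2, and independent paths through distinct common ancestors add.
First cousins share one grandparent pair — two paths of length 4: r = 2·(1/2)^4 = 1/8.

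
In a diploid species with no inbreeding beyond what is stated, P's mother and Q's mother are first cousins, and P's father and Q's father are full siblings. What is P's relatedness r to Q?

Independent pedigree routes through distinct common ancestors add.
P and Q are related in two ways: second cousins through their mothers (r = 1/32) and first cousins through their fathers (r = 1/8).
r = 1/32 + 1/8 = 0.15625.

0.15625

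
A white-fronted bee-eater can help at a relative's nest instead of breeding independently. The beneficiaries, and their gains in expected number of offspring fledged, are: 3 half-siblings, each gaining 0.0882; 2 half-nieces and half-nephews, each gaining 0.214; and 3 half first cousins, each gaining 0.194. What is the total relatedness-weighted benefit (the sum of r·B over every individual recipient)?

0.156025

r to a half-sibling = 0.25 (half-sibs share one parent — one path of length 2: r = (1/2)^2 = 1/4).
r to a half-niece or half-nephew = 0.125 (half-aunt/uncle↔niece/nephew: one path of length 3: r = (1/2)^3 = 1/8).
r to a half first cousin = 1/16 (half first cousins share one grandparent — one path of length 4: r = (1/2)^4 = 1/16).
Summing one r·B term per recipient: 3·0.25·0.0882 + 2·0.125·0.214 + 3·0.0625·0.194 = 0.156025.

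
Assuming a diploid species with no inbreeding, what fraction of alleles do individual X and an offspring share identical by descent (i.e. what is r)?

One parent–offspring link: r = (1/2)^1 = 1/2.

0.5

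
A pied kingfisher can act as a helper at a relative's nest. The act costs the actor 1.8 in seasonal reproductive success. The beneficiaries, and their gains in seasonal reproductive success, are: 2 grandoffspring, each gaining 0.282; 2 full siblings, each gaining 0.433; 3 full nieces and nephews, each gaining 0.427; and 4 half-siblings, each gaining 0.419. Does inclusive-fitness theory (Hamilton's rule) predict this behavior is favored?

No

Hamilton's rule: the trait is favored when the sum of r·B over every recipient exceeds the actor's cost C.
r to a grandoffspring = 0.25 (two parent–offspring links: r = (1/2)^2 = 1/4).
r to a full sibling = 0.5 (full sibs share both parents — two paths of length 2: r = 2·(1/2)^2 = 1/2).
r to a full niece or nephew = 1/4 (full aunt/uncle↔niece/nephew: two paths of length 3 through the shared grandparent pair: r = 2·(1/2)^3 = 1/4).
r to a half-sibling = 1/4 (half-sibs share one parent — one path of length 2: r = (1/2)^2 = 1/4).
Summing one r·B term per recipient: 2·0.25·0.282 + 2·0.5·0.433 + 3·0.25·0.427 + 4·0.25·0.419 = 1.31325.
1.31325 < 1.8: the indirect benefit is less than the cost.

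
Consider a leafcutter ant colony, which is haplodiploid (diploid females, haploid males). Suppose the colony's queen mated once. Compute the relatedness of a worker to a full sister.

Haplodiploid full sisters inherit their father's entire haploid genome identically (contributing 1/2) and on average half of their mother's contribution (1/2 · 1/2 = 1/4); r = 1/2 + 1/4 = 3/4.

0.75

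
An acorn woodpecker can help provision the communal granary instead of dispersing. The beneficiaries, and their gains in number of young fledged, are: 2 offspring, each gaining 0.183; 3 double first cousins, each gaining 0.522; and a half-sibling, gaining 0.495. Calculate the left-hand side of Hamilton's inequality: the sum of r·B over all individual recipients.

r to an offspring = 0.5 (one parent–offspring link: r = (1/2)^1 = 1/2).
r to a double first cousin = 1/4 (double first cousins share both grandparent pairs — four paths of length 4: r = 4·(1/2)^4 = 1/4).
r to a half-sibling = 1/4 (half-sibs share one parent — one path of length 2: r = (1/2)^2 = 1/4).
Summing one r·B term per recipient: 2·0.5·0.183 + 3·0.25·0.522 + 1·0.25·0.495 = 0.69825.

0.69825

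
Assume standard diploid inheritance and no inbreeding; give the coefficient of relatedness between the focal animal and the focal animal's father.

Each parent–offspring link contributes a factor of 1/2, and independent paths through distinct common ancestors add.
One parent–offspring link: r = (1/2)^1 = 1/2.

0.5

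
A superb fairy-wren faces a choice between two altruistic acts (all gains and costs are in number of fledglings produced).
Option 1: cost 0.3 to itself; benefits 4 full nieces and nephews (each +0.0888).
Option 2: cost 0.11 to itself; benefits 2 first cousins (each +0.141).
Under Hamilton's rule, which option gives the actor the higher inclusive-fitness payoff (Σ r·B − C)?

Option 1: r to a full niece or nephew = 0.25.
Option 1: Σ r·B − C = (4·0.25·0.0888) − 0.3 = -0.2112.
Option 2: r to a first cousin = 0.125.
Option 2: Σ r·B − C = (2·0.125·0.141) − 0.11 = -0.07475.
Option 2 has the higher net inclusive-fitness payoff.

Option 2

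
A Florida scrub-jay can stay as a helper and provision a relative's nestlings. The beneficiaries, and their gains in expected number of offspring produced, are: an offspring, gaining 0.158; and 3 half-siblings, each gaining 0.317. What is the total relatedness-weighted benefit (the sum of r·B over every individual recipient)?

r to an offspring = 1/2 (one parent–offspring link: r = (1/2)^1 = 1/2).
r to a half-sibling = 0.25 (half-sibs share one parent — one path of length 2: r = (1/2)^2 = 1/4).
Summing one r·B term per recipient: 1·0.5·0.158 + 3·0.25·0.317 = 0.31675.

0.31675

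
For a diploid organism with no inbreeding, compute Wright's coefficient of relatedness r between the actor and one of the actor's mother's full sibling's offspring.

Each parent–offspring link contributes a factor of 1/2, and independent paths through distinct common ancestors add.
First cousins share one grandparent pair — two paths of length 4: r = 2·(1/2)^4 = 1/8.

0.125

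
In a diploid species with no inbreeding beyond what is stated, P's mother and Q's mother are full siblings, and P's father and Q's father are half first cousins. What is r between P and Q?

0.140625

Wright's path rule: contributions from independent ancestry routes add.
P and Q are related in two ways: first cousins through their mothers (r = 1/8) and half second cousins through their fathers (r = 1/64).
r = 1/8 + 1/64 = 9/64 = 0.140625.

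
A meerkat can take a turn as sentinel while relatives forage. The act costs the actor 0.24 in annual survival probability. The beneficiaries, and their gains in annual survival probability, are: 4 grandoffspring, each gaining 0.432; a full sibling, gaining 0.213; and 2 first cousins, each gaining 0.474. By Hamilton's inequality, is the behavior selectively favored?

Yes

Hamilton's rule: the trait is favored when the sum of r·B over every recipient exceeds the actor's cost C.
r to a grandoffspring = 1/4 (two parent–offspring links: r = (1/2)^2 = 1/4).
r to a full sibling = 1/2 (full sibs share both parents — two paths of length 2: r = 2·(1/2)^2 = 1/2).
r to a first cousin = 0.125 (first cousins share one grandparent pair — two paths of length 4: r = 2·(1/2)^4 = 1/8).
Summing one r·B term per recipient: 4·0.25·0.432 + 1·0.5·0.213 + 2·0.125·0.474 = 0.657.
0.657 > 0.24: the indirect benefit exceeds the cost.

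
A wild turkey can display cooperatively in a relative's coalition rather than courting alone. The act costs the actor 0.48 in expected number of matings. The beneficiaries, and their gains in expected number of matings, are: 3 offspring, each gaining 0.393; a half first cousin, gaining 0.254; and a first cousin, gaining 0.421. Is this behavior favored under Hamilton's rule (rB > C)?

Hamilton's rule: the trait is favored when the sum of r·B over every recipient exceeds the actor's cost C.
r to an offspring = 1/2 (one parent–offspring link: r = (1/2)^1 = 1/2).
r to a half first cousin = 0.0625 (half first cousins share one grandparent — one path of length 4: r = (1/2)^4 = 1/16).
r to a first cousin = 0.125 (first cousins share one grandparent pair — two paths of length 4: r = 2·(1/2)^4 = 1/8).
Summing one r·B term per recipient: 3·0.5·0.393 + 1·0.0625·0.254 + 1·0.125·0.421 = 0.658.
0.658 > 0.48: the indirect benefit exceeds the cost.

Yes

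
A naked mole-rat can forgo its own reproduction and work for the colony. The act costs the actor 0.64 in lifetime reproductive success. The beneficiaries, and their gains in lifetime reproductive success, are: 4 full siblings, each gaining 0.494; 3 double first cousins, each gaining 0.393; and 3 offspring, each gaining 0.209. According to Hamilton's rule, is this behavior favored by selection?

Yes

Hamilton's rule: the trait is favored when the sum of r·B over every recipient exceeds the actor's cost C.
r to a full sibling = 0.5 (full sibs share both parents — two paths of length 2: r = 2·(1/2)^2 = 1/2).
r to a double first cousin = 0.25 (double first cousins share both grandparent pairs — four paths of length 4: r = 4·(1/2)^4 = 1/4).
r to an offspring = 1/2 (one parent–offspring link: r = (1/2)^1 = 1/2).
Summing one r·B term per recipient: 4·0.5·0.494 + 3·0.25·0.393 + 3·0.5·0.209 = 1.59625.
1.59625 > 0.64: the indirect benefit exceeds the cost.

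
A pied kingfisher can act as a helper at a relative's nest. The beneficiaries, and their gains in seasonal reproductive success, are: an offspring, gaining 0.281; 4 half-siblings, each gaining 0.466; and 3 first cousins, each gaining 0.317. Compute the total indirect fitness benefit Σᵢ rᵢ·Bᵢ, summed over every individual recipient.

0.725375

r to an offspring = 1/2 (one parent–offspring link: r = (1/2)^1 = 1/2).
r to a half-sibling = 1/4 (half-sibs share one parent — one path of length 2: r = (1/2)^2 = 1/4).
r to a first cousin = 0.125 (first cousins share one grandparent pair — two paths of length 4: r = 2·(1/2)^4 = 1/8).
Summing one r·B term per recipient: 1·0.5·0.281 + 4·0.25·0.466 + 3·0.125·0.317 = 0.725375.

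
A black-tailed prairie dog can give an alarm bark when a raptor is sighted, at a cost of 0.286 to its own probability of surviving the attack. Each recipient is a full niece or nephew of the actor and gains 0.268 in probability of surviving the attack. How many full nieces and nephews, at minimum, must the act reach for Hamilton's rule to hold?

r to a full niece or nephew = 1/4 (full aunt/uncle↔niece/nephew: two paths of length 3 through the shared grandparent pair: r = 2·(1/2)^3 = 1/4).
Hamilton's rule: n·r·B > C  ⇒  n > C/(r·B) = 0.286/(0.25·0.268) = 4.269.
The smallest integer exceeding 4.269 is 5.

5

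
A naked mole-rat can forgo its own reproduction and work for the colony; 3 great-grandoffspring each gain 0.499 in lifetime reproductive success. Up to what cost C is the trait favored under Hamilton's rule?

r to a great-grandoffspring = 0.125 (three parent–offspring links: r = (1/2)^3 = 1/8).
Hamilton's rule: n·r·B > C, so the trait is favored while C < n·r·B = 3·0.125·0.499 = 0.187125.

0.187125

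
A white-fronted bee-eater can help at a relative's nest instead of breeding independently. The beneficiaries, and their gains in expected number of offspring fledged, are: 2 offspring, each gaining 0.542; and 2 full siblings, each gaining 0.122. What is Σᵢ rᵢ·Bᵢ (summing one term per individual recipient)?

r to an offspring = 0.5 (one parent–offspring link: r = (1/2)^1 = 1/2).
r to a full sibling = 0.5 (full sibs share both parents — two paths of length 2: r = 2·(1/2)^2 = 1/2).
Summing one r·B term per recipient: 2·0.5·0.542 + 2·0.5·0.122 = 0.664.

0.664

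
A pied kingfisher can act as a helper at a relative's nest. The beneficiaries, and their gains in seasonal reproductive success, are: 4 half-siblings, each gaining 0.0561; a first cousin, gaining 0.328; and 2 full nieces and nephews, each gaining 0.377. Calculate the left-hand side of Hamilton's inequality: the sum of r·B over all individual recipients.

0.2856

r to a half-sibling = 1/4 (half-sibs share one parent — one path of length 2: r = (1/2)^2 = 1/4).
r to a first cousin = 1/8 (first cousins share one grandparent pair — two paths of length 4: r = 2·(1/2)^4 = 1/8).
r to a full niece or nephew = 0.25 (full aunt/uncle↔niece/nephew: two paths of length 3 through the shared grandparent pair: r = 2·(1/2)^3 = 1/4).
Summing one r·B term per recipient: 4·0.25·0.0561 + 1·0.125·0.328 + 2·0.25·0.377 = 0.2856.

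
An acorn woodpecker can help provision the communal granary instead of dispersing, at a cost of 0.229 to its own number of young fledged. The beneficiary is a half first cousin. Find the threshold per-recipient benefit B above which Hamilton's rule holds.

3.664

r to a half first cousin = 0.0625 (half first cousins share one grandparent — one path of length 4: r = (1/2)^4 = 1/16).
Hamilton's rule with n recipients of equal r: n·r·B > C, so B > C/(n·r) = 0.229/(1·0.0625) = 3.664.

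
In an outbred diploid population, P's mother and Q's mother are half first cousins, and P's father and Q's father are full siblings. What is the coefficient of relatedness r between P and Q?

0.140625

Wright's path rule: contributions from independent ancestry routes add.
P and Q are related in two ways: half second cousins through their mothers (r = 1/64) and first cousins through their fathers (r = 1/8).
r = 1/64 + 1/8 = 9/64 = 0.140625.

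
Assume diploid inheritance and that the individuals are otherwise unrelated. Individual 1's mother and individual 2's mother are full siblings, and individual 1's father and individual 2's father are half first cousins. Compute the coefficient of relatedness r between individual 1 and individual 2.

0.140625

Independent pedigree routes through distinct common ancestors add.
Individual 1 and individual 2 are related in two ways: first cousins through their mothers (r = 1/8) and half second cousins through their fathers (r = 1/64).
r = 1/8 + 1/64 = 9/64 = 0.140625.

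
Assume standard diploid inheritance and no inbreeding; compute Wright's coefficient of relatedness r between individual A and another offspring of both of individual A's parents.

0.5

Each parent–offspring link contributes a factor of 1/2, and independent paths through distinct common ancestors add.
Full sibs share both parents — two paths of length 2: r = 2·(1/2)^2 = 1/2.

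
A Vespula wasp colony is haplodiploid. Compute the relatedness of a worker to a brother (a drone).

Her haploid brother carries none of their father's genes and a random half of their mother's genome; that half matches the maternal half of her own genome with probability 1/2: r = 1/2 · 1/2 = 1/4.

0.25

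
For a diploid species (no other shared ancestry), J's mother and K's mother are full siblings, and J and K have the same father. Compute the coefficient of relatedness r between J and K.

0.375

Independent pedigree routes through distinct common ancestors add.
J and K are related in two ways: first cousins through their mothers (r = 1/8) and half-sibs through their shared father (r = 1/4).
r = 1/8 + 1/4 = 3/8 = 0.375.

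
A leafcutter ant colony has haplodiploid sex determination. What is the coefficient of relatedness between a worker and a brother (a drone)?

0.25

Her haploid brother carries none of their father's genes and a random half of their mother's genome; that half matches the maternal half of her own genome with probability 1/2: r = 1/2 · 1/2 = 1/4.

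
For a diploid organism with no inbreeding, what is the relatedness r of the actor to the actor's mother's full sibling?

0.25

Each parent–offspring link contributes a factor of 1/2, and independent paths through distinct common ancestors add.
Full aunt/uncle↔niece/nephew: two paths of length 3 through the shared grandparent pair: r = 2·(1/2)^3 = 1/4.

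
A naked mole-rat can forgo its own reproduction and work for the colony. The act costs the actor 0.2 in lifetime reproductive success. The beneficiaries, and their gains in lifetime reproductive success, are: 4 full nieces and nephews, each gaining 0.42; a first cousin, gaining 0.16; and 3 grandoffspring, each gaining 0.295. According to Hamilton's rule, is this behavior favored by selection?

Yes

Hamilton's rule: the trait is favored when the sum of r·B over every recipient exceeds the actor's cost C.
r to a full niece or nephew = 0.25 (full aunt/uncle↔niece/nephew: two paths of length 3 through the shared grandparent pair: r = 2·(1/2)^3 = 1/4).
r to a first cousin = 1/8 (first cousins share one grandparent pair — two paths of length 4: r = 2·(1/2)^4 = 1/8).
r to a grandoffspring = 1/4 (two parent–offspring links: r = (1/2)^2 = 1/4).
Summing one r·B term per recipient: 4·0.25·0.42 + 1·0.125·0.16 + 3·0.25·0.295 = 0.66125.
0.66125 > 0.2: the indirect benefit exceeds the cost.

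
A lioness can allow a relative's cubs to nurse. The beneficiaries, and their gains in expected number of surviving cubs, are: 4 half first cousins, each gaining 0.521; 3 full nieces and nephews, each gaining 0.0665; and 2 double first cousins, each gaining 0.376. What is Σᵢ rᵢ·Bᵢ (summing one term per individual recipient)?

r to a half first cousin = 0.0625 (half first cousins share one grandparent — one path of length 4: r = (1/2)^4 = 1/16).
r to a full niece or nephew = 1/4 (full aunt/uncle↔niece/nephew: two paths of length 3 through the shared grandparent pair: r = 2·(1/2)^3 = 1/4).
r to a double first cousin = 0.25 (double first cousins share both grandparent pairs — four paths of length 4: r = 4·(1/2)^4 = 1/4).
Summing one r·B term per recipient: 4·0.0625·0.521 + 3·0.25·0.0665 + 2·0.25·0.376 = 0.368125.

0.368125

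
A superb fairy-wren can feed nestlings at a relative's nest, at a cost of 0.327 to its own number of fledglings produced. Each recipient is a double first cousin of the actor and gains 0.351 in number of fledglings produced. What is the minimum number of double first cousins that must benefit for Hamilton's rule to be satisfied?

4

r to a double first cousin = 0.25 (double first cousins share both grandparent pairs — four paths of length 4: r = 4·(1/2)^4 = 1/4).
Hamilton's rule: n·r·B > C  ⇒  n > C/(r·B) = 0.327/(0.25·0.351) = 3.726.
The smallest integer exceeding 3.726 is 4.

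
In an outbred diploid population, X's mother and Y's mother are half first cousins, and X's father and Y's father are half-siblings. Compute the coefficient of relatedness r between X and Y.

0.078125

With two independent routes of shared ancestry, r is the sum of the two contributions.
X and Y are related in two ways: half second cousins through their mothers (r = 1/64) and half first cousins through their fathers (r = 1/16).
r = 1/64 + 1/16 = 0.078125.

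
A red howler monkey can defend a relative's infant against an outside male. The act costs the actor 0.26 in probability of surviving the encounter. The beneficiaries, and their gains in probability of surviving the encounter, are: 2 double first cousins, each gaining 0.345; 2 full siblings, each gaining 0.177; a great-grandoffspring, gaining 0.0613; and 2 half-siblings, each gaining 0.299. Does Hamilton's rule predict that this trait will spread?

Hamilton's rule: the trait is favored when the sum of r·B over every recipient exceeds the actor's cost C.
r to a double first cousin = 1/4 (double first cousins share both grandparent pairs — four paths of length 4: r = 4·(1/2)^4 = 1/4).
r to a full sibling = 1/2 (full sibs share both parents — two paths of length 2: r = 2·(1/2)^2 = 1/2).
r to a great-grandoffspring = 0.125 (three parent–offspring links: r = (1/2)^3 = 1/8).
r to a half-sibling = 0.25 (half-sibs share one parent — one path of length 2: r = (1/2)^2 = 1/4).
Summing one r·B term per recipient: 2·0.25·0.345 + 2·0.5·0.177 + 1·0.125·0.0613 + 2·0.25·0.299 = 0.5066625.
0.5066625 > 0.26: the indirect benefit exceeds the cost.

Yes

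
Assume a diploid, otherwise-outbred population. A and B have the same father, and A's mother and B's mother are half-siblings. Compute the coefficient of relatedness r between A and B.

With two independent routes of shared ancestry, r is the sum of the two contributions.
A and B are related in two ways: half-sibs through their shared father (r = 1/4) and half first cousins through their mothers (r = 1/16).
r = 1/4 + 1/16 = 5/16 = 0.3125.

0.3125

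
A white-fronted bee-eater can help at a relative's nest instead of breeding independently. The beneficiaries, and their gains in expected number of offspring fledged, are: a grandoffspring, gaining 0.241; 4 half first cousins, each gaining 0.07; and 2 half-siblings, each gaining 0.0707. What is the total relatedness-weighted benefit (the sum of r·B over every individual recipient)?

r to a grandoffspring = 0.25 (two parent–offspring links: r = (1/2)^2 = 1/4).
r to a half first cousin = 0.0625 (half first cousins share one grandparent — one path of length 4: r = (1/2)^4 = 1/16).
r to a half-sibling = 0.25 (half-sibs share one parent — one path of length 2: r = (1/2)^2 = 1/4).
Summing one r·B term per recipient: 1·0.25·0.241 + 4·0.0625·0.07 + 2·0.25·0.0707 = 0.1131.

0.1131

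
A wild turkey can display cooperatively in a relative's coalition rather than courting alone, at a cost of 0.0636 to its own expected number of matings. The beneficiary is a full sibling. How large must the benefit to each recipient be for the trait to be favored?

r to a full sibling = 1/2 (full sibs share both parents — two paths of length 2: r = 2·(1/2)^2 = 1/2).
Hamilton's rule with n recipients of equal r: n·r·B > C, so B > C/(n·r) = 0.0636/(1·0.5) = 0.1272.

0.1272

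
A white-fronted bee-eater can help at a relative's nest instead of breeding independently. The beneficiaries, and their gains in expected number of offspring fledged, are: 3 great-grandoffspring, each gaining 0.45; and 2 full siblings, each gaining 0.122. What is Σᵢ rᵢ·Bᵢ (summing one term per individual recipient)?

r to a great-grandoffspring = 0.125 (three parent–offspring links: r = (1/2)^3 = 1/8).
r to a full sibling = 0.5 (full sibs share both parents — two paths of length 2: r = 2·(1/2)^2 = 1/2).
Summing one r·B term per recipient: 3·0.125·0.45 + 2·0.5·0.122 = 0.29075.

0.29075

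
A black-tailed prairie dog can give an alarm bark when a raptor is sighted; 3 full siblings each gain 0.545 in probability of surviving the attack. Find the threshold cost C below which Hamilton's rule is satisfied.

0.8175

r to a full sibling = 0.5 (full sibs share both parents — two paths of length 2: r = 2·(1/2)^2 = 1/2).
Hamilton's rule: n·r·B > C, so the trait is favored while C < n·r·B = 3·0.5·0.545 = 0.8175.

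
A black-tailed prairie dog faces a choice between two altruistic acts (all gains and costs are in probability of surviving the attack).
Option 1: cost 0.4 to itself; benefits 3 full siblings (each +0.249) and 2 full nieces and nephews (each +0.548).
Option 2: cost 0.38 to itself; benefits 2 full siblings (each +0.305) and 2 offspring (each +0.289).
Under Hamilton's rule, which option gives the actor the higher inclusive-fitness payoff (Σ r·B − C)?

Option 1

Option 1: r to a full sibling = 0.5.
Option 1: r to a full niece or nephew = 0.25.
Option 1: Σ r·B − C = (3·0.5·0.249 + 2·0.25·0.548) − 0.4 = 0.2475.
Option 2: r to a full sibling = 0.5.
Option 2: r to an offspring = 0.5.
Option 2: Σ r·B − C = (2·0.5·0.305 + 2·0.5·0.289) − 0.38 = 0.214.
Option 1 has the higher net inclusive-fitness payoff.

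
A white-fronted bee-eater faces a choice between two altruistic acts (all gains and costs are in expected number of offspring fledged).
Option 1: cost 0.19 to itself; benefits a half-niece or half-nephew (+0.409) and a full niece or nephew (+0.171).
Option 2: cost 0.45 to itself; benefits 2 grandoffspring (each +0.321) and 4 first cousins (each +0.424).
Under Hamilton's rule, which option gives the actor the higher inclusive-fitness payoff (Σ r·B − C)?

Option 1: r to a half-niece or half-nephew = 0.125.
Option 1: r to a full niece or nephew = 0.25.
Option 1: Σ r·B − C = (1·0.125·0.409 + 1·0.25·0.171) − 0.19 = -0.096125.
Option 2: r to a grandoffspring = 0.25.
Option 2: r to a first cousin = 0.125.
Option 2: Σ r·B − C = (2·0.25·0.321 + 4·0.125·0.424) − 0.45 = -0.0775.
Option 2 has the higher net inclusive-fitness payoff.

Option 2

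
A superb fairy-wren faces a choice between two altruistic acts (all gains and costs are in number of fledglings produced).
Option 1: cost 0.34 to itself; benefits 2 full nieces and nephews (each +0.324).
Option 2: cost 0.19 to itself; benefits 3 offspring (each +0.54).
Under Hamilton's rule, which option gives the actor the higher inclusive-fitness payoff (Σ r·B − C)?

Option 1: r to a full niece or nephew = 0.25.
Option 1: Σ r·B − C = (2·0.25·0.324) − 0.34 = -0.178.
Option 2: r to an offspring = 0.5.
Option 2: Σ r·B − C = (3·0.5·0.54) − 0.19 = 0.62.
Option 2 has the higher net inclusive-fitness payoff.

Option 2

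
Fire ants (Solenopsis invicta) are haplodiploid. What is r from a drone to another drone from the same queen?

Haploid brothers each carry a random half of the queen's diploid genome, so on average they share half: r = 1/2.

0.5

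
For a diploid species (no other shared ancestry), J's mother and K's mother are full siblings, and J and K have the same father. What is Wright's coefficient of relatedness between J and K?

Independent pedigree routes through distinct common ancestors add.
J and K are related in two ways: first cousins through their mothers (r = 1/8) and half-sibs through their shared father (r = 1/4).
r = 1/8 + 1/4 = 3/8 = 0.375.

0.375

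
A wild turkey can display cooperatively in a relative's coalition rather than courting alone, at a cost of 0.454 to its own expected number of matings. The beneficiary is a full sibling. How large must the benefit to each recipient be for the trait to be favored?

0.908

r to a full sibling = 1/2 (full sibs share both parents — two paths of length 2: r = 2·(1/2)^2 = 1/2).
Hamilton's rule with n recipients of equal r: n·r·B > C, so B > C/(n·r) = 0.454/(1·0.5) = 0.908.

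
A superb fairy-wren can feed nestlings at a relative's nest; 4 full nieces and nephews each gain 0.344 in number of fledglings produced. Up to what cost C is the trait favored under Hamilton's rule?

0.344

r to a full niece or nephew = 1/4 (full aunt/uncle↔niece/nephew: two paths of length 3 through the shared grandparent pair: r = 2·(1/2)^3 = 1/4).
Hamilton's rule: n·r·B > C, so the trait is favored while C < n·r·B = 4·0.25·0.344 = 0.344.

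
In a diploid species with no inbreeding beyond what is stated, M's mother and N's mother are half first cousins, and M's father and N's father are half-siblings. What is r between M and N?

0.078125

Relatedness sums over independent paths through distinct common ancestors.
M and N are related in two ways: half second cousins through their mothers (r = 1/64) and half first cousins through their fathers (r = 1/16).
r = 1/64 + 1/16 = 0.078125.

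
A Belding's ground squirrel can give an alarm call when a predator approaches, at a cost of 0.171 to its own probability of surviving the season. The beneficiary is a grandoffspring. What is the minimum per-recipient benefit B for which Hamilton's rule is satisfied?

r to a grandoffspring = 0.25 (two parent–offspring links: r = (1/2)^2 = 1/4).
Hamilton's rule with n recipients of equal r: n·r·B > C, so B > C/(n·r) = 0.171/(1·0.25) = 0.684.

0.684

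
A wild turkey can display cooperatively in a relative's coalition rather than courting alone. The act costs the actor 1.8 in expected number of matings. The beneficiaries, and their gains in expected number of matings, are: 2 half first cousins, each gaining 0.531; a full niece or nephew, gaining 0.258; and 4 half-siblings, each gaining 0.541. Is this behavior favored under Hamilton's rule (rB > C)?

Hamilton's rule: the trait is favored when the sum of r·B over every recipient exceeds the actor's cost C.
r to a half first cousin = 1/16 (half first cousins share one grandparent — one path of length 4: r = (1/2)^4 = 1/16).
r to a full niece or nephew = 1/4 (full aunt/uncle↔niece/nephew: two paths of length 3 through the shared grandparent pair: r = 2·(1/2)^3 = 1/4).
r to a half-sibling = 1/4 (half-sibs share one parent — one path of length 2: r = (1/2)^2 = 1/4).
Summing one r·B term per recipient: 2·0.0625·0.531 + 1·0.25·0.258 + 4·0.25·0.541 = 0.671875.
0.671875 < 1.8: the indirect benefit is less than the cost.

No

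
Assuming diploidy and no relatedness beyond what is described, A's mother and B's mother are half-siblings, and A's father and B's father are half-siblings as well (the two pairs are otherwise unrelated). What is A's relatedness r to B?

0.125

With two independent routes of shared ancestry, r is the sum of the two contributions.
A and B are related in two ways: half first cousins through their mothers (r = 1/16) and half first cousins through their fathers (r = 1/16).
r = 1/16 + 1/16 = 1/8 = 0.125.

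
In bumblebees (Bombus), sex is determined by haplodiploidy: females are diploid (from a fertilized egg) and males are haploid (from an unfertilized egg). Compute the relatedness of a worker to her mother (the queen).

0.5

One meiotic link between diploid queen and diploid daughter: r = 1/2.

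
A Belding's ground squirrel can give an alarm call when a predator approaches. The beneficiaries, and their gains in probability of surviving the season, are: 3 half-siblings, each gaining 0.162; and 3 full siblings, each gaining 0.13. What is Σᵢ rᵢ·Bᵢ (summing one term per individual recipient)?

r to a half-sibling = 0.25 (half-sibs share one parent — one path of length 2: r = (1/2)^2 = 1/4).
r to a full sibling = 1/2 (full sibs share both parents — two paths of length 2: r = 2·(1/2)^2 = 1/2).
Summing one r·B term per recipient: 3·0.25·0.162 + 3·0.5·0.13 = 0.3165.

0.3165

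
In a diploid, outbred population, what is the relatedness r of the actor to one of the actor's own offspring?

0.5

Each parent–offspring link contributes a factor of 1/2, and independent paths through distinct common ancestors add.
One parent–offspring link: r = (1/2)^1 = 1/2.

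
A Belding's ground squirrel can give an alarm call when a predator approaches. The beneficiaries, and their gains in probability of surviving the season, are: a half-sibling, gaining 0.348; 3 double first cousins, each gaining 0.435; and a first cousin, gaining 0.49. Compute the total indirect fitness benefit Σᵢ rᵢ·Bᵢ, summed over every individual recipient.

0.4745

r to a half-sibling = 0.25 (half-sibs share one parent — one path of length 2: r = (1/2)^2 = 1/4).
r to a double first cousin = 0.25 (double first cousins share both grandparent pairs — four paths of length 4: r = 4·(1/2)^4 = 1/4).
r to a first cousin = 1/8 (first cousins share one grandparent pair — two paths of length 4: r = 2·(1/2)^4 = 1/8).
Summing one r·B term per recipient: 1·0.25·0.348 + 3·0.25·0.435 + 1·0.125·0.49 = 0.4745.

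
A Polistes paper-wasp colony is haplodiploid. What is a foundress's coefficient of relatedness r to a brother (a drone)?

0.25

Her haploid brother carries none of their father's genes and a random half of their mother's genome; that half matches the maternal half of her own genome with probability 1/2: r = 1/2 · 1/2 = 1/4.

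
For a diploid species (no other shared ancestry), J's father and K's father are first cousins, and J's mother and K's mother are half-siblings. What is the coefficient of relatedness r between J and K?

0.09375

Independent pedigree routes through distinct common ancestors add.
J and K are related in two ways: second cousins through their fathers (r = 1/32) and half first cousins through their mothers (r = 1/16).
r = 1/32 + 1/16 = 3/32 = 0.09375.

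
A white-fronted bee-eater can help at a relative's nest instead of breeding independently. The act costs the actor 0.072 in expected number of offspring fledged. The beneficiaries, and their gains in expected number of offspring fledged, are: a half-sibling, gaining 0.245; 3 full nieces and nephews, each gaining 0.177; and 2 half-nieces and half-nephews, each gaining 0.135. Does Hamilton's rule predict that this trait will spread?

Yes

Hamilton's rule: the trait is favored when the sum of r·B over every recipient exceeds the actor's cost C.
r to a half-sibling = 0.25 (half-sibs share one parent — one path of length 2: r = (1/2)^2 = 1/4).
r to a full niece or nephew = 1/4 (full aunt/uncle↔niece/nephew: two paths of length 3 through the shared grandparent pair: r = 2·(1/2)^3 = 1/4).
r to a half-niece or half-nephew = 0.125 (half-aunt/uncle↔niece/nephew: one path of length 3: r = (1/2)^3 = 1/8).
Summing one r·B term per recipient: 1·0.25·0.245 + 3·0.25·0.177 + 2·0.125·0.135 = 0.22775.
0.22775 > 0.072: the indirect benefit exceeds the cost.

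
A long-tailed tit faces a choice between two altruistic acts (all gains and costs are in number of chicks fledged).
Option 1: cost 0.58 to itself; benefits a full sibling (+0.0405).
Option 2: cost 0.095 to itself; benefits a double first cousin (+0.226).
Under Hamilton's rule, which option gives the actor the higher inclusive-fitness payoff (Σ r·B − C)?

Option 1: r to a full sibling = 0.5.
Option 1: Σ r·B − C = (1·0.5·0.0405) − 0.58 = -0.55975.
Option 2: r to a double first cousin = 0.25.
Option 2: Σ r·B − C = (1·0.25·0.226) − 0.095 = -0.0385.
Option 2 has the higher net inclusive-fitness payoff.

Option 2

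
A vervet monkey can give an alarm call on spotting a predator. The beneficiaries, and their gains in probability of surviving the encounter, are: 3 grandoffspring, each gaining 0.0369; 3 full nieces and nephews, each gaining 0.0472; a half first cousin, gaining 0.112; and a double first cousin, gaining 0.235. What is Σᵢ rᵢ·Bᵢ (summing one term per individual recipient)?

0.128825

r to a grandoffspring = 0.25 (two parent–offspring links: r = (1/2)^2 = 1/4).
r to a full niece or nephew = 0.25 (full aunt/uncle↔niece/nephew: two paths of length 3 through the shared grandparent pair: r = 2·(1/2)^3 = 1/4).
r to a half first cousin = 0.0625 (half first cousins share one grandparent — one path of length 4: r = (1/2)^4 = 1/16).
r to a double first cousin = 1/4 (double first cousins share both grandparent pairs — four paths of length 4: r = 4·(1/2)^4 = 1/4).
Summing one r·B term per recipient: 3·0.25·0.0369 + 3·0.25·0.0472 + 1·0.0625·0.112 + 1·0.25·0.235 = 0.128825.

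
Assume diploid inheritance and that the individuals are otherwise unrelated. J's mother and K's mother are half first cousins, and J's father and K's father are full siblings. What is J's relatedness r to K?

0.140625

Independent pedigree routes through distinct common ancestors add.
J and K are related in two ways: half second cousins through their mothers (r = 1/64) and first cousins through their fathers (r = 1/8).
r = 1/64 + 1/8 = 9/64 = 0.140625.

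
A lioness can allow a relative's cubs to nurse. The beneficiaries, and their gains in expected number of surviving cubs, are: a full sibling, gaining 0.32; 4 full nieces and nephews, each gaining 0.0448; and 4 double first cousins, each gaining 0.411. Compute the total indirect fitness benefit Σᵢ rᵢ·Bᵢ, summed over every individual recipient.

0.6158

r to a full sibling = 0.5 (full sibs share both parents — two paths of length 2: r = 2·(1/2)^2 = 1/2).
r to a full niece or nephew = 1/4 (full aunt/uncle↔niece/nephew: two paths of length 3 through the shared grandparent pair: r = 2·(1/2)^3 = 1/4).
r to a double first cousin = 0.25 (double first cousins share both grandparent pairs — four paths of length 4: r = 4·(1/2)^4 = 1/4).
Summing one r·B term per recipient: 1·0.5·0.32 + 4·0.25·0.0448 + 4·0.25·0.411 = 0.6158.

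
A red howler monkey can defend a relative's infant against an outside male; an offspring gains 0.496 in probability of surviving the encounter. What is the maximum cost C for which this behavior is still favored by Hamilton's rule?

0.248

r to an offspring = 1/2 (one parent–offspring link: r = (1/2)^1 = 1/2).
Hamilton's rule: n·r·B > C, so the trait is favored while C < n·r·B = 1·0.5·0.496 = 0.248.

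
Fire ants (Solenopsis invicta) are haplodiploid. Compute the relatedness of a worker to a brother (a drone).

0.25

Her haploid brother carries none of their father's genes and a random half of their mother's genome; that half matches the maternal half of her own genome with probability 1/2: r = 1/2 · 1/2 = 1/4.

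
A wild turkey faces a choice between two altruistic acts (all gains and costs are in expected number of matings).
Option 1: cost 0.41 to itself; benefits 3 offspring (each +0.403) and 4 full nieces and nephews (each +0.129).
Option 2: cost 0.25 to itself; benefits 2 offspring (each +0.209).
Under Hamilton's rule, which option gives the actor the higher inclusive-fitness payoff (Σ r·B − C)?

Option 1: r to an offspring = 0.5.
Option 1: r to a full niece or nephew = 0.25.
Option 1: Σ r·B − C = (3·0.5·0.403 + 4·0.25·0.129) − 0.41 = 0.3235.
Option 2: r to an offspring = 0.5.
Option 2: Σ r·B − C = (2·0.5·0.209) − 0.25 = -0.041.
Option 1 has the higher net inclusive-fitness payoff.

Option 1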